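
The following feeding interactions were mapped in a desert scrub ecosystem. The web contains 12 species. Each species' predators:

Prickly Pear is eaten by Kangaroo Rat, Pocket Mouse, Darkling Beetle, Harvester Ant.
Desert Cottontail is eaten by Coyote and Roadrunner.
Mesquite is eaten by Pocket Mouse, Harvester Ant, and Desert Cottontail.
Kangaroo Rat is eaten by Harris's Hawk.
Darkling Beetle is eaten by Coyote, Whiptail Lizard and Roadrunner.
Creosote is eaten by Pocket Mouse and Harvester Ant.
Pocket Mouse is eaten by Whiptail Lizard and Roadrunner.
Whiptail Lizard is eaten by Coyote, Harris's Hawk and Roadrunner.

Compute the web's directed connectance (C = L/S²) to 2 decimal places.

C = 0.14

The web has S = 12 species and L = 20 feeding links.
C = L / S² = 20 / 144 = 0.1389 ≈ 0.14.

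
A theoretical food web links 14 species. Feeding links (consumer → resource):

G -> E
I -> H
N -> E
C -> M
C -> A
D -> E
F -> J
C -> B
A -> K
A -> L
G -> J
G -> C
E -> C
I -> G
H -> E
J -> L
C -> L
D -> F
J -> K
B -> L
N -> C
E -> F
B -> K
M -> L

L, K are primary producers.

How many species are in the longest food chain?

6 species

One longest chain: L → A → C → E → H → I.
It has 6 species and 5 links.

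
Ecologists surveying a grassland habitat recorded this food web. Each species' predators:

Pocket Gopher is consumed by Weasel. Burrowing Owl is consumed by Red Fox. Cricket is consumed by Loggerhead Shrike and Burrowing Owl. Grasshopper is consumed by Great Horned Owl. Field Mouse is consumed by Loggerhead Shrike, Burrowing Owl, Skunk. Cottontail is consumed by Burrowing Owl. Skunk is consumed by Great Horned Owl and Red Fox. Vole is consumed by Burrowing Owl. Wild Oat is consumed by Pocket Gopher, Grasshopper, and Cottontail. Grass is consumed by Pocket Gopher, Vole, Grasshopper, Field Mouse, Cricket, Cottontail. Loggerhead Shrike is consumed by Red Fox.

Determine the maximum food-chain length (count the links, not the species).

3 links

One longest chain: Grass → Field Mouse → Skunk → Great Horned Owl.
It has 4 species and 3 links.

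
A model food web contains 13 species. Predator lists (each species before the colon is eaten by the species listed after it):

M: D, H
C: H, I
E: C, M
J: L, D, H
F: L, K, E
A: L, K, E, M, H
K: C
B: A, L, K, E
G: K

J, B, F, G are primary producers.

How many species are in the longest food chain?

One longest chain: B → A → E → M → D.
It has 5 species and 4 links.

5 species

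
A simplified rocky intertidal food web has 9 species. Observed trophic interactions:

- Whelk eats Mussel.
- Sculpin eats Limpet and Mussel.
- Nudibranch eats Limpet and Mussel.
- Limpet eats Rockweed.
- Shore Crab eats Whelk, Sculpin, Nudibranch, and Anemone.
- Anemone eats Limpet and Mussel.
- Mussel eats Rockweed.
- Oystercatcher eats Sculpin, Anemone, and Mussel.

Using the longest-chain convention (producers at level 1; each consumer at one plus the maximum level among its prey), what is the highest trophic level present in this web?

4

Producers (level 1): Rockweed.
Rockweed → Limpet → Anemone → Oystercatcher gives Oystercatcher level 4.
No species has a prey at level 4, so no species reaches level 5.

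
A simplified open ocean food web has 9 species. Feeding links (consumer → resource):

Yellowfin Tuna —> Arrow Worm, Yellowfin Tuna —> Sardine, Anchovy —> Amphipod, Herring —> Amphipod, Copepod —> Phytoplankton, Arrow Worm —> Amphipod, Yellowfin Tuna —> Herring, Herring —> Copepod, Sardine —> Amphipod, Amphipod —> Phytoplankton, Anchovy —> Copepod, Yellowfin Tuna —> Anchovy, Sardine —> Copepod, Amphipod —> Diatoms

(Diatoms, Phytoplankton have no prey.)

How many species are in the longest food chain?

One longest chain: Diatoms → Amphipod → Sardine → Yellowfin Tuna.
It has 4 species and 3 links.

4 species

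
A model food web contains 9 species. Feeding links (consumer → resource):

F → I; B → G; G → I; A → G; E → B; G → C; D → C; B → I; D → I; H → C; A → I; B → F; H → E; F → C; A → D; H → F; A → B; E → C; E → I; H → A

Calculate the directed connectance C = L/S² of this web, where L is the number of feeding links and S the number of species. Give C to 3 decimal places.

C = 0.247

The web has S = 9 species and L = 20 feeding links.
C = L / S² = 20 / 81 = 0.2469 ≈ 0.247.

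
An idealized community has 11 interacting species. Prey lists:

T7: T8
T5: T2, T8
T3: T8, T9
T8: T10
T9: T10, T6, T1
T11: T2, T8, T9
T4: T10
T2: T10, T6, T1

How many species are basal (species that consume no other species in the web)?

Basal species (no prey listed): T10, T6, T1.
Count: 3.

3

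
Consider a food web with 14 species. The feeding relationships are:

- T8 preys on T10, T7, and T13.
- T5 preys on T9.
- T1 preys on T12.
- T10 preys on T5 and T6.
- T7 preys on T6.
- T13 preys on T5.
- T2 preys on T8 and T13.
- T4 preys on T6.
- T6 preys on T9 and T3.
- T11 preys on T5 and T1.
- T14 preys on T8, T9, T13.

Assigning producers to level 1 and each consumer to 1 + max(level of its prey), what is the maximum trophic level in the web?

5

Producers (level 1): T12, T3, T9.
T3 → T6 → T7 → T8 → T14 gives T14 level 5.
No species has a prey at level 5, so no species reaches level 6.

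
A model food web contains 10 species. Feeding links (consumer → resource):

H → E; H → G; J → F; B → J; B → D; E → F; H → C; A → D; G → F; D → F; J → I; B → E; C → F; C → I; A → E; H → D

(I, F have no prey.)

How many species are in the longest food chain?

One longest chain: F → E → A.
It has 3 species and 2 links.

3 species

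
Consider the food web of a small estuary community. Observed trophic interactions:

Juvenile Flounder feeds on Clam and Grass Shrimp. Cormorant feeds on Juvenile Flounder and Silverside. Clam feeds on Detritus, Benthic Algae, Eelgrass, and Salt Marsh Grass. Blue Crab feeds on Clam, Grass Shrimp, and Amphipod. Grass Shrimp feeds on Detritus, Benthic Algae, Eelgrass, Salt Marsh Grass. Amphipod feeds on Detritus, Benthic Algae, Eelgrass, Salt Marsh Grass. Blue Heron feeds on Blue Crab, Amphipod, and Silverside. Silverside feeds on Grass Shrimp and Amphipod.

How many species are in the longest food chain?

4 species

One longest chain: Eelgrass → Amphipod → Silverside → Cormorant.
It has 4 species and 3 links.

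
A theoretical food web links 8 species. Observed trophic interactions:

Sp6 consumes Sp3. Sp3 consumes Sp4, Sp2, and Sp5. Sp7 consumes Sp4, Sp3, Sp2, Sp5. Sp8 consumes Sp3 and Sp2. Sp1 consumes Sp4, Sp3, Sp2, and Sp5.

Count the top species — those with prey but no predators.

Top species (has prey, but nothing eats it): Sp1, Sp7, Sp6, Sp8.
Count: 4.

4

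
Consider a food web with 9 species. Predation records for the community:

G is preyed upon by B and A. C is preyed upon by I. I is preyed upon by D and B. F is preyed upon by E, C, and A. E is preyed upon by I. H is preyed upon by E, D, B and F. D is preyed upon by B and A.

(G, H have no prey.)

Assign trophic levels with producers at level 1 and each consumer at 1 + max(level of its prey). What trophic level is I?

H is a producer → level 1.
F eats H → level 2.
E eats F (level 2); other prey at levels: H 1 → level 3.
I eats E (level 3); other prey at levels: C 3 → level 4.

Trophic level 4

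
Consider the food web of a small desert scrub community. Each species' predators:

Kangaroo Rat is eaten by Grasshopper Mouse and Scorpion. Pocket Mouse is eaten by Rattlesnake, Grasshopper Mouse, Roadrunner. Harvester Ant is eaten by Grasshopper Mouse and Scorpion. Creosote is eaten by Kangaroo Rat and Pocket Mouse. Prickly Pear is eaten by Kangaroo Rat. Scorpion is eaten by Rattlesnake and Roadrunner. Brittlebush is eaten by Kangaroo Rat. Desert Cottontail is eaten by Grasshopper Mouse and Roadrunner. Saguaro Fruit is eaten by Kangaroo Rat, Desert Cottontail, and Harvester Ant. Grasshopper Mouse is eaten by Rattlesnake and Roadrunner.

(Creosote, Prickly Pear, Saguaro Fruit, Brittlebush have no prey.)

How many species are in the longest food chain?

One longest chain: Creosote → Pocket Mouse → Grasshopper Mouse → Rattlesnake.
It has 4 species and 3 links.

4 species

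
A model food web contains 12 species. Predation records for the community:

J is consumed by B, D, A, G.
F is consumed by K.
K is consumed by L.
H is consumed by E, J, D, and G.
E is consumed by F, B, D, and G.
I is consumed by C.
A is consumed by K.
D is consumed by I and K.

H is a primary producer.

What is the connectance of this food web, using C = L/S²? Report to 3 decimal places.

The web has S = 12 species and L = 18 feeding links.
C = L / S² = 18 / 144 = 0.1250 ≈ 0.125.

C = 0.125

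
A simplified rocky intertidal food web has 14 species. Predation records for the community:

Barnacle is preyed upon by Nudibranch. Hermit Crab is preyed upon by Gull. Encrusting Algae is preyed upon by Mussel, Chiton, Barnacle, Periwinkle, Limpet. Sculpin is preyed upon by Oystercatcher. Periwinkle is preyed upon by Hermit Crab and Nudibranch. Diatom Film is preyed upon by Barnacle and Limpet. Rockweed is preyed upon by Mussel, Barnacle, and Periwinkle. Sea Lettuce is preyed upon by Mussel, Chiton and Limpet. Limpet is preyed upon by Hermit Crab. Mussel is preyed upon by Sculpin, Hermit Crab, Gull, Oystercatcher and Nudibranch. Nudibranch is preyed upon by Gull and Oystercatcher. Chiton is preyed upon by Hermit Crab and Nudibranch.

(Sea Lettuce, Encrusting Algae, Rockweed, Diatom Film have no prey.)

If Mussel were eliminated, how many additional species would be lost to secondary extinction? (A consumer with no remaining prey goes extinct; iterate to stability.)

1

Remove Mussel.
Round 1: Sculpin (all prey gone) → extinct.
No further losses. Total secondary extinctions: 1.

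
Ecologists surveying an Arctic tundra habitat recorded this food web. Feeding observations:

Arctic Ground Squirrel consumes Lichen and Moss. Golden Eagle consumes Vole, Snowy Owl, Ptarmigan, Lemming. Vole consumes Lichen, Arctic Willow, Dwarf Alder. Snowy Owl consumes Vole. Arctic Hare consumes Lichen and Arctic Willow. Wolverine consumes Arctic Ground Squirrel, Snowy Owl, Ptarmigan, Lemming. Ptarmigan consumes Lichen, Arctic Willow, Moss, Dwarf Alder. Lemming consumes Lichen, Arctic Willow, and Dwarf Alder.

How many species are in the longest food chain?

4 species

One longest chain: Lichen → Vole → Snowy Owl → Golden Eagle.
It has 4 species and 3 links.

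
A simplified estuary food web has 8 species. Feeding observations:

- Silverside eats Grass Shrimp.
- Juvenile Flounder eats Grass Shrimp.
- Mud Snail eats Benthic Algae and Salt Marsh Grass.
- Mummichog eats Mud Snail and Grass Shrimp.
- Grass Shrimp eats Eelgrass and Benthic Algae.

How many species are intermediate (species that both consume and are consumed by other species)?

2

Intermediate species (has both prey and predators): Grass Shrimp, Mud Snail.
Count: 2.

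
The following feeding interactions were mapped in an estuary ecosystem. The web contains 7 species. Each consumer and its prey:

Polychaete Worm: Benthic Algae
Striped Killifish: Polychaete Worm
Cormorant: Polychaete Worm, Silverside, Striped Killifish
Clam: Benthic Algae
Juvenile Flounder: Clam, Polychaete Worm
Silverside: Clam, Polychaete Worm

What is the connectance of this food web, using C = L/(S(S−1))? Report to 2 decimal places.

C = 0.24

The web has S = 7 species and L = 10 feeding links.
C = L / (S(S−1)) = 10 / 42 = 0.2381 ≈ 0.24.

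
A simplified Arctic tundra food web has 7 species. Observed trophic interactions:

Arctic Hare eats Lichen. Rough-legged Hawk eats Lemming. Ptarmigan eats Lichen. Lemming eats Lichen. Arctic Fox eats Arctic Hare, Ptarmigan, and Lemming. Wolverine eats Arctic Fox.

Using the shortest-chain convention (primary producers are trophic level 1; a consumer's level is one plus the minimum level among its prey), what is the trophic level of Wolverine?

Trophic level 4

Lichen is a producer → level 1.
Lemming eats Lichen → level 2.
Arctic Fox eats Lemming → level 3.
Wolverine eats Arctic Fox → level 4.
No prey of Wolverine is below level 3, so 4 is the minimum.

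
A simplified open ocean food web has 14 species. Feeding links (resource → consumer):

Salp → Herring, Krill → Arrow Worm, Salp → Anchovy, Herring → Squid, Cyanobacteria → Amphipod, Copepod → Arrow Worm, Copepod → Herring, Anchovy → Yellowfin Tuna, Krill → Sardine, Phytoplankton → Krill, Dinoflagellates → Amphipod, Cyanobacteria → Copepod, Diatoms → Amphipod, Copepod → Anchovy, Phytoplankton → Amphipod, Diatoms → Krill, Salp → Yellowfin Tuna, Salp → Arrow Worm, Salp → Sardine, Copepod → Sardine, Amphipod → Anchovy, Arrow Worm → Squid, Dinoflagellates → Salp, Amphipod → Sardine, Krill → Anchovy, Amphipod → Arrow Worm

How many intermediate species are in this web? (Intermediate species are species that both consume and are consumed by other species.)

Intermediate species (has both prey and predators): Krill, Amphipod, Salp, Copepod, Anchovy, Herring, Arrow Worm.
Count: 7.

7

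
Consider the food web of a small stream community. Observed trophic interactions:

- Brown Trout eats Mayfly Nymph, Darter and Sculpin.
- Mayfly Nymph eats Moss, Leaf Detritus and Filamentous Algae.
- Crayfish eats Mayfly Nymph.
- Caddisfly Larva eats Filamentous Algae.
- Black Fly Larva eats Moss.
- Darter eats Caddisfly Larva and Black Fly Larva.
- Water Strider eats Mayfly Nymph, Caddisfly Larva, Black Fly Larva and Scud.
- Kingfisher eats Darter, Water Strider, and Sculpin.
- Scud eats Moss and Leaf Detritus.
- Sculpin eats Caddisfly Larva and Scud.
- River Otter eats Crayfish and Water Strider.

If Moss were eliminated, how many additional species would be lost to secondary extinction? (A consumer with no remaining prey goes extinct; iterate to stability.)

Remove Moss.
Round 1: Black Fly Larva (all prey gone) → extinct.
No further losses. Total secondary extinctions: 1.

1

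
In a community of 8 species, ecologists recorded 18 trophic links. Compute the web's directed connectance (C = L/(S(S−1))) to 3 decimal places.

C = 0.321

The web has S = 8 species and L = 18 feeding links.
C = L / (S(S−1)) = 18 / 56 = 0.3214 ≈ 0.321.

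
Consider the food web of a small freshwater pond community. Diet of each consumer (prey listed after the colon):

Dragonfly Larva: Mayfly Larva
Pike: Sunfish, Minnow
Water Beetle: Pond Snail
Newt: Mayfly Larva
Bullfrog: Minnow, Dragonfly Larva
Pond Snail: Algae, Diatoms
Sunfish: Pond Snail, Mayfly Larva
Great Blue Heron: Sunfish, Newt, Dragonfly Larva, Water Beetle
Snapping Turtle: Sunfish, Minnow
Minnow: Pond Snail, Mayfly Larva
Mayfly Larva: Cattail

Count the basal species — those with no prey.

Basal species (no prey listed): Algae, Cattail, Diatoms.
Count: 3.

3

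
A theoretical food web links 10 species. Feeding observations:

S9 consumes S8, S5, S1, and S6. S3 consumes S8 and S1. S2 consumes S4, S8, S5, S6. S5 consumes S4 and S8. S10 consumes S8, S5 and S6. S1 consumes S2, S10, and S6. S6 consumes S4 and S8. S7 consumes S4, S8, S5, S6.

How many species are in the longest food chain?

One longest chain: S8 → S6 → S10 → S1 → S9.
It has 5 species and 4 links.

5 species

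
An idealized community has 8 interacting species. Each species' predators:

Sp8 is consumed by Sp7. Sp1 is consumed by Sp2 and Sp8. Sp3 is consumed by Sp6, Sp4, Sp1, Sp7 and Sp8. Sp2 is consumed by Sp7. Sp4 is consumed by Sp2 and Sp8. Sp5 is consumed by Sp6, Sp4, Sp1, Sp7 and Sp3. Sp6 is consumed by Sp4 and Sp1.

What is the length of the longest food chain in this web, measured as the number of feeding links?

One longest chain: Sp5 → Sp3 → Sp6 → Sp1 → Sp8 → Sp7.
It has 6 species and 5 links.

5 links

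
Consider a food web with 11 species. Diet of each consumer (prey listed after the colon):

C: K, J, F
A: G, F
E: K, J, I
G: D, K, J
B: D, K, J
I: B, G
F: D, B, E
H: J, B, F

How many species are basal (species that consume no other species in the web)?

3

Basal species (no prey listed): D, K, J.
Count: 3.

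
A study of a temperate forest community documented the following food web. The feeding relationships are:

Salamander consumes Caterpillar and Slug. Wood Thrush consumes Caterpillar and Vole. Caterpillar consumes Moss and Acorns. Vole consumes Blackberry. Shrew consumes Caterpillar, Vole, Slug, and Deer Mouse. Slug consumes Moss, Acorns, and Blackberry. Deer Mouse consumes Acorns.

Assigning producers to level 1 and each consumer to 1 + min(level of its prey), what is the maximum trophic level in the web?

Producers (level 1): Blackberry, Acorns, Moss.
Following each consumer down to its lowest-level prey: Acorns → Caterpillar → Salamander (levels 1 through 3).
All prey of Salamander (Caterpillar 2, Slug 2) are at level 2 or above, so Salamander is at level 1 + 2 = 3.
Every consumer has at least one prey at level 2 or below, so none exceeds level 3.

3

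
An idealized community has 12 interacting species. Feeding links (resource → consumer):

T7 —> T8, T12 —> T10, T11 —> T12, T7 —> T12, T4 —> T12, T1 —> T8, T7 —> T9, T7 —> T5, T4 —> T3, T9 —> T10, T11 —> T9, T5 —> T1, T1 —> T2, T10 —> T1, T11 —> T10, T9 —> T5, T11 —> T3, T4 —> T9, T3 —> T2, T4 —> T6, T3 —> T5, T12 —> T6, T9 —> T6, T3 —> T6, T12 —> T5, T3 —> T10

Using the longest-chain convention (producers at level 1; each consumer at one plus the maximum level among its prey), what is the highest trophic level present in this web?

5

Producers (level 1): T4, T7, T11.
T4 → T3 → T5 → T1 → T2 gives T2 level 5.
No species has a prey at level 5, so no species reaches level 6.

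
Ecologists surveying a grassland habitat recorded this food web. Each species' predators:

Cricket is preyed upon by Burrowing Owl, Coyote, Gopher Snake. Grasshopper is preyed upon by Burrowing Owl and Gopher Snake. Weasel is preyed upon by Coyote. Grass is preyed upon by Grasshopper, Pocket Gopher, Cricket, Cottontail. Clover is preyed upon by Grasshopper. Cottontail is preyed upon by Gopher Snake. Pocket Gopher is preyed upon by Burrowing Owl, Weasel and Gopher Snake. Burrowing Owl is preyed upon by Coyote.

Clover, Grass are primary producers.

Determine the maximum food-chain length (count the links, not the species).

One longest chain: Clover → Grasshopper → Burrowing Owl → Coyote.
It has 4 species and 3 links.

3 links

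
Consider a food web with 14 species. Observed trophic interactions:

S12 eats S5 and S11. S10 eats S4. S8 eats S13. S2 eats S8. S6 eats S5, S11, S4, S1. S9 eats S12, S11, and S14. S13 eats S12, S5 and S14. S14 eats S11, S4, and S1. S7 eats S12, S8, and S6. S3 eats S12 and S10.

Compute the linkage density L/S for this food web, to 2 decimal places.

L/S = 1.64

There are L = 23 links among S = 14 species.
L/S = 23/14 = 1.6429 ≈ 1.64.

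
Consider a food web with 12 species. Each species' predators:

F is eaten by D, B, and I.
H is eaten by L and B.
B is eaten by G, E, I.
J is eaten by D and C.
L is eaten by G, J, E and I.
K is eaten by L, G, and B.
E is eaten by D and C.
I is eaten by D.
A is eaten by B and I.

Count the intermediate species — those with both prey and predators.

Intermediate species (has both prey and predators): B, L, J, I, E.
Count: 5.

5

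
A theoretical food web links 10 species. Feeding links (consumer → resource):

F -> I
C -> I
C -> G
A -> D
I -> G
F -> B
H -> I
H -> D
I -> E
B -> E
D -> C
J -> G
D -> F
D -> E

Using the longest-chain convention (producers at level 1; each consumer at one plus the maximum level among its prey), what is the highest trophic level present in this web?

Producers (level 1): G, E.
G → I → C → D → A gives A level 5.
No species has a prey at level 5, so no species reaches level 6.

5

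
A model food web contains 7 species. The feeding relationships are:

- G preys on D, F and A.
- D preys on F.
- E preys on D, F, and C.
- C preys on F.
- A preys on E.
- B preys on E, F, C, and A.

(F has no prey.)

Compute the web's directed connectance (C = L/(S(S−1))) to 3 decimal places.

C = 0.310

The web has S = 7 species and L = 13 feeding links.
C = L / (S(S−1)) = 13 / 42 = 0.3095 ≈ 0.310.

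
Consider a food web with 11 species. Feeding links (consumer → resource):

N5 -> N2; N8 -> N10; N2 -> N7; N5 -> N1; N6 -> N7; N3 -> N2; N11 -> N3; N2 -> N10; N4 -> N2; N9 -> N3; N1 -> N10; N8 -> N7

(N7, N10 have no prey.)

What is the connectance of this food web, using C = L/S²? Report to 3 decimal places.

C = 0.099

The web has S = 11 species and L = 12 feeding links.
C = L / S² = 12 / 121 = 0.0992 ≈ 0.099.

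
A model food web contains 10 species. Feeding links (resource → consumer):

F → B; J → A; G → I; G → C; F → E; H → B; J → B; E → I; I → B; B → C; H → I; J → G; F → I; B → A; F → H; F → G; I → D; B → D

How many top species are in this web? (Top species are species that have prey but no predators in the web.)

3

Top species (has prey, but nothing eats it): D, A, C.
Count: 3.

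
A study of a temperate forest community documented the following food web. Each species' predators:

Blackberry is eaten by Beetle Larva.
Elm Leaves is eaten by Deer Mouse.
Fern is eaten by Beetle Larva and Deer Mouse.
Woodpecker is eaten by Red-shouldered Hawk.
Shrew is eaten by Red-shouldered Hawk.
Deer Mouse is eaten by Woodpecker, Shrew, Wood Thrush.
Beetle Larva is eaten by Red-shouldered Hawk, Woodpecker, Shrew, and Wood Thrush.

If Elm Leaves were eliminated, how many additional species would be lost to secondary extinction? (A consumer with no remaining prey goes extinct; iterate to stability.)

0

Remove Elm Leaves.
Every predator of it retains at least one other prey: Deer Mouse still has Fern.
No consumer loses all prey, so no secondary extinctions occur.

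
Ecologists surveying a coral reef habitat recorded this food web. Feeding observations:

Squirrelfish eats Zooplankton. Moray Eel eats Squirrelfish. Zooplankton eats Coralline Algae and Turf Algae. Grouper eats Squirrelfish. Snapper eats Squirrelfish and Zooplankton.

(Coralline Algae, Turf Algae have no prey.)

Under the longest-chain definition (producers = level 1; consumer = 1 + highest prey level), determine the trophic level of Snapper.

Coralline Algae is a producer → level 1.
Zooplankton eats Coralline Algae (level 1); other prey at levels: Turf Algae 1 → level 2.
Squirrelfish eats Zooplankton → level 3.
Snapper eats Squirrelfish (level 3); other prey at levels: Zooplankton 2 → level 4.

Trophic level 4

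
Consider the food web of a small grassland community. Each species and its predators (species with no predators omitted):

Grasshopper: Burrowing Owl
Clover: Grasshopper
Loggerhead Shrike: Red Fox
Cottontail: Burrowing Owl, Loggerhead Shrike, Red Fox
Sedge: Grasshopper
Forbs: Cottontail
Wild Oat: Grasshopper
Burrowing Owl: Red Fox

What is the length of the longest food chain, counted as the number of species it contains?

4 species

One longest chain: Sedge → Grasshopper → Burrowing Owl → Red Fox.
It has 4 species and 3 links.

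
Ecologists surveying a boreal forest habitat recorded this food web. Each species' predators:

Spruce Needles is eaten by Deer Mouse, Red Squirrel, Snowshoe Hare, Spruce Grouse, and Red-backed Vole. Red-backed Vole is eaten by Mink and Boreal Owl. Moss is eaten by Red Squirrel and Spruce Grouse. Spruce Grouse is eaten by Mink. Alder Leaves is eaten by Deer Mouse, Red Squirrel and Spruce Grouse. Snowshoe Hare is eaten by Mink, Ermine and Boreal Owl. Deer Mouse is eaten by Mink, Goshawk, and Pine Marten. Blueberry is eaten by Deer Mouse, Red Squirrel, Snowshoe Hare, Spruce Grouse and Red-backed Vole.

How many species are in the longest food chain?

One longest chain: Blueberry → Spruce Grouse → Mink.
It has 3 species and 2 links.

3 species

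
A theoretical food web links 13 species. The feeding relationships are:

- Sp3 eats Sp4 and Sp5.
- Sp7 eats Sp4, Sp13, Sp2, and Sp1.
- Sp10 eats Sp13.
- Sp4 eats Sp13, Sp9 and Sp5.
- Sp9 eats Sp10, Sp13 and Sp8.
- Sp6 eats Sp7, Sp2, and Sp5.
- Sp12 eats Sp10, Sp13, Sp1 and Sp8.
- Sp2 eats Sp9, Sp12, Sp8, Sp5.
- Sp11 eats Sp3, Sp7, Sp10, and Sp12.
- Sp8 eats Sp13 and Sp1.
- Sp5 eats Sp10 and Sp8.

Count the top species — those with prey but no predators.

2

Top species (has prey, but nothing eats it): Sp6, Sp11.
Count: 2.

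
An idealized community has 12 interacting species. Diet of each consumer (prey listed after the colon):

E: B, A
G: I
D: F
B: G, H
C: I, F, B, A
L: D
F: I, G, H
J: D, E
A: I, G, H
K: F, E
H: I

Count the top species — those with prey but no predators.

4

Top species (has prey, but nothing eats it): C, L, K, J.
Count: 4.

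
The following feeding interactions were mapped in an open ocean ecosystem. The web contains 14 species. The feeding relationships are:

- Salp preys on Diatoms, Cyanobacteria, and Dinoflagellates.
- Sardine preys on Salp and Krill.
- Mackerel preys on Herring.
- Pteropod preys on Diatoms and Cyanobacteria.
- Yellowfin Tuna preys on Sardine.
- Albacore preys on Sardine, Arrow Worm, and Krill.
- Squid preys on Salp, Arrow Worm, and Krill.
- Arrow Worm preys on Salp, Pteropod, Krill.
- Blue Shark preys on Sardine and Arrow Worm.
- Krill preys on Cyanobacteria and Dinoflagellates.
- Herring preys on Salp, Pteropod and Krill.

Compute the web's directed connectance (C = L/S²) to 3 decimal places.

C = 0.128

The web has S = 14 species and L = 25 feeding links.
C = L / S² = 25 / 196 = 0.1276 ≈ 0.128.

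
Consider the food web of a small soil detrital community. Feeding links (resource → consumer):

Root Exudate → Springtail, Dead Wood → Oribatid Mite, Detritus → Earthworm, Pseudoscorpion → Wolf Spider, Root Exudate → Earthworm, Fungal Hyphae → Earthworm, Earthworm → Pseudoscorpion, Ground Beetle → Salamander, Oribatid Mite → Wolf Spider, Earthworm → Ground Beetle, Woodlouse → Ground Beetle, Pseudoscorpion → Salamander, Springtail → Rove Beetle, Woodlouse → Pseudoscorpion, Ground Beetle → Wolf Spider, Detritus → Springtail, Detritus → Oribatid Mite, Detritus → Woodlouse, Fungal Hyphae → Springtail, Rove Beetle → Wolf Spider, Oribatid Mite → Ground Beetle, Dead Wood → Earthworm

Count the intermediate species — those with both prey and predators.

Intermediate species (has both prey and predators): Springtail, Woodlouse, Earthworm, Oribatid Mite, Rove Beetle, Ground Beetle, Pseudoscorpion.
Count: 7.

7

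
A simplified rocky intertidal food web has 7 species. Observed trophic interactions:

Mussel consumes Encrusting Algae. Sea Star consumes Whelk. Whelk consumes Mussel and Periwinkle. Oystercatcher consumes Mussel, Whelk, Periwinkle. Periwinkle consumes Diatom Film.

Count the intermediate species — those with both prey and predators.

3

Intermediate species (has both prey and predators): Periwinkle, Mussel, Whelk.
Count: 3.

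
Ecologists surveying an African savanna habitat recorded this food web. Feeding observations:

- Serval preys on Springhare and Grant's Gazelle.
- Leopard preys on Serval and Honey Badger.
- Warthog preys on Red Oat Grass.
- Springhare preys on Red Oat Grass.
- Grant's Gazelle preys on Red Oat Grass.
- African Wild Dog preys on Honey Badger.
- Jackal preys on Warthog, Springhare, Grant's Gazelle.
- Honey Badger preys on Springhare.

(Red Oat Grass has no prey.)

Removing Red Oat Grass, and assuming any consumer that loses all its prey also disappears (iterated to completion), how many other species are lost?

Remove Red Oat Grass.
Round 1: Springhare (all prey gone), Warthog (all prey gone), Grant's Gazelle (all prey gone) → extinct.
Round 2: Honey Badger (all prey gone), Jackal (all prey gone), Serval (all prey gone) → extinct.
Round 3: Leopard (all prey gone), African Wild Dog (all prey gone) → extinct.
No further losses. Total secondary extinctions: 8.

8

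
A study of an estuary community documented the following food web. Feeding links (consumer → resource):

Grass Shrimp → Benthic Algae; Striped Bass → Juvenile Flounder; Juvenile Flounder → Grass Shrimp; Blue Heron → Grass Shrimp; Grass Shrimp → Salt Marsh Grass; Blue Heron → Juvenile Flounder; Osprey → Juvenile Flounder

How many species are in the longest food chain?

4 species

One longest chain: Benthic Algae → Grass Shrimp → Juvenile Flounder → Blue Heron.
It has 4 species and 3 links.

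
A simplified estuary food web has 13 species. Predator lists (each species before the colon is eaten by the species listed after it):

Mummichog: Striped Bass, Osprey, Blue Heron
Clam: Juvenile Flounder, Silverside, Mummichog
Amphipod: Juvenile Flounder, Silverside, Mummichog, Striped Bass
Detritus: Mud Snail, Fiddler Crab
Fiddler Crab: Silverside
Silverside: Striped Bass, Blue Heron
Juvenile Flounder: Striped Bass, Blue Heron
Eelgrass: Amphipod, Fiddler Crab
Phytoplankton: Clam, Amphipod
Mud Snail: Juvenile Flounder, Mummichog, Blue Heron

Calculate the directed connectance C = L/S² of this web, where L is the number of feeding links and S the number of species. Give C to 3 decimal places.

C = 0.142

The web has S = 13 species and L = 24 feeding links.
C = L / S² = 24 / 169 = 0.1420 ≈ 0.142.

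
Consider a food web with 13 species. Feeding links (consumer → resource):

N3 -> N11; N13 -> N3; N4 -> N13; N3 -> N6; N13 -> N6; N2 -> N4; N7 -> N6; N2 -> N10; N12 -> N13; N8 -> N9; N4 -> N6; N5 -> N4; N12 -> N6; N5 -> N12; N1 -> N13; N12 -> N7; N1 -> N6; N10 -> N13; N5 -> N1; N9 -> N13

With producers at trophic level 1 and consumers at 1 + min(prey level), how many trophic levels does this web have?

Producers (level 1): N11, N6.
Following each consumer down to its lowest-level prey: N6 → N13 → N9 → N8 (levels 1 through 4).
All prey of N8 (N9 3) are at level 3 or above, so N8 is at level 1 + 3 = 4.
Every consumer has at least one prey at level 3 or below, so none exceeds level 4.

4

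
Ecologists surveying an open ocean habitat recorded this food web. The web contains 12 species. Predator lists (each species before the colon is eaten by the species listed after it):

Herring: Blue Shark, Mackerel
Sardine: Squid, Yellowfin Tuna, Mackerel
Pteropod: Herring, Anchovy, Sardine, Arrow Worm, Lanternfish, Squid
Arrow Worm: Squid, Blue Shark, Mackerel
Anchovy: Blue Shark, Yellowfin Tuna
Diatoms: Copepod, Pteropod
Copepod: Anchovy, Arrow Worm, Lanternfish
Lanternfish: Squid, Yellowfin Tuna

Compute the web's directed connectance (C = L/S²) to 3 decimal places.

C = 0.160

The web has S = 12 species and L = 23 feeding links.
C = L / S² = 23 / 144 = 0.1597 ≈ 0.160.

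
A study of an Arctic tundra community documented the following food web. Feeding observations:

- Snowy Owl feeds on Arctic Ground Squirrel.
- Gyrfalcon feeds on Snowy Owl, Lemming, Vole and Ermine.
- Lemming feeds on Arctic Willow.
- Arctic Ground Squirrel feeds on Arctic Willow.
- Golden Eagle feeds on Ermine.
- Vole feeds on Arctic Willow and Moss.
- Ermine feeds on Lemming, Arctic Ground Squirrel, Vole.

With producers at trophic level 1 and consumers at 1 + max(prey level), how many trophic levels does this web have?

4

Producers (level 1): Arctic Willow, Moss.
Arctic Willow → Arctic Ground Squirrel → Snowy Owl → Gyrfalcon gives Gyrfalcon level 4.
No species has a prey at level 4, so no species reaches level 5.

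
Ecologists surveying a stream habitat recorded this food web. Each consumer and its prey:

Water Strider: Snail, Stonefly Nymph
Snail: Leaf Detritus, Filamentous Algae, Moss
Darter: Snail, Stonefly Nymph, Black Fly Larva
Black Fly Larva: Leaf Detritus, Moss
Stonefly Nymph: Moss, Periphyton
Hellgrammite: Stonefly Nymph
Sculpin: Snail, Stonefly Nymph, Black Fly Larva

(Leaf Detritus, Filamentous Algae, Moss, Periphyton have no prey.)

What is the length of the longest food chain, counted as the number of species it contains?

3 species

One longest chain: Leaf Detritus → Snail → Water Strider.
It has 3 species and 2 links.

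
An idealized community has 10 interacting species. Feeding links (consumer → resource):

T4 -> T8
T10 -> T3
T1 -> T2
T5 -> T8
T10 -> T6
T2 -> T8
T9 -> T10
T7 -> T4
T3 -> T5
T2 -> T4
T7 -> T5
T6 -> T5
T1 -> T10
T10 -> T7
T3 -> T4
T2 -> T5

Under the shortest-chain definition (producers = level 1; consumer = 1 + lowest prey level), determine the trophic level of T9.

Trophic level 5

T8 is a producer → level 1.
T5 eats T8 → level 2.
T3 eats T5 → level 3.
T10 eats T3 → level 4.
T9 eats T10 → level 5.
No prey of T9 is below level 4, so 5 is the minimum.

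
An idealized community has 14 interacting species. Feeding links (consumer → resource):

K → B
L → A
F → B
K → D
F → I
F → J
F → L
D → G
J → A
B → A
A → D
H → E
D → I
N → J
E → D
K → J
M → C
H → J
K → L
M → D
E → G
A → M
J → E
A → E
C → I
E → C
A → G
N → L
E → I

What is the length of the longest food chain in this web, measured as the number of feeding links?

5 links

One longest chain: I → C → E → A → J → H.
It has 6 species and 5 links.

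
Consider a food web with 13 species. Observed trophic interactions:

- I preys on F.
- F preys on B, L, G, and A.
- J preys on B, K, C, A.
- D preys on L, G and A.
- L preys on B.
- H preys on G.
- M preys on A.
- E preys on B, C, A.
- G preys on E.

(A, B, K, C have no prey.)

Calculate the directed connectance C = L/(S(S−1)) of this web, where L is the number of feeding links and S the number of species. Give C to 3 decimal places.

The web has S = 13 species and L = 19 feeding links.
C = L / (S(S−1)) = 19 / 156 = 0.1218 ≈ 0.122.

C = 0.122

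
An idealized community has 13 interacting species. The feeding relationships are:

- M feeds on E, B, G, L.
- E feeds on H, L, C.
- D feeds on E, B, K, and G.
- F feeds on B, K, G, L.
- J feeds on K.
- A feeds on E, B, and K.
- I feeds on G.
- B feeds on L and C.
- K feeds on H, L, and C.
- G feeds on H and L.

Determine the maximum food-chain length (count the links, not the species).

One longest chain: H → G → I.
It has 3 species and 2 links.

2 links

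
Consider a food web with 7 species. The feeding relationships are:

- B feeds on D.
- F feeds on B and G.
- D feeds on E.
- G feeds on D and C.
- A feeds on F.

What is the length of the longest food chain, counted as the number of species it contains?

One longest chain: E → D → B → F → A.
It has 5 species and 4 links.

5 species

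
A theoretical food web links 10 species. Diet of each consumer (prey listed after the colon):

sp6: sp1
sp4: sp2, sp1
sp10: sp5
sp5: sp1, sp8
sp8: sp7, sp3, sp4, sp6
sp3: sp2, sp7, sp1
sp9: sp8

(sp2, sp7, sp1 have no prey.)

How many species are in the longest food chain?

5 species

One longest chain: sp2 → sp3 → sp8 → sp5 → sp10.
It has 5 species and 4 links.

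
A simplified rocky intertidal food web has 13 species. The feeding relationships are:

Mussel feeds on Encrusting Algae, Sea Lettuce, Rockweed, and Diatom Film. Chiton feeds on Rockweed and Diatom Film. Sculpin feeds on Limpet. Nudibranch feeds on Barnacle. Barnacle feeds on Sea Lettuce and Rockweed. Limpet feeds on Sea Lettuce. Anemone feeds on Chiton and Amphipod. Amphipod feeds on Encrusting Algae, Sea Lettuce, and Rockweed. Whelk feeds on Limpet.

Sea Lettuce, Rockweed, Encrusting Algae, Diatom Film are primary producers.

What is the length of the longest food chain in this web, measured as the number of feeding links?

One longest chain: Sea Lettuce → Limpet → Whelk.
It has 3 species and 2 links.

2 links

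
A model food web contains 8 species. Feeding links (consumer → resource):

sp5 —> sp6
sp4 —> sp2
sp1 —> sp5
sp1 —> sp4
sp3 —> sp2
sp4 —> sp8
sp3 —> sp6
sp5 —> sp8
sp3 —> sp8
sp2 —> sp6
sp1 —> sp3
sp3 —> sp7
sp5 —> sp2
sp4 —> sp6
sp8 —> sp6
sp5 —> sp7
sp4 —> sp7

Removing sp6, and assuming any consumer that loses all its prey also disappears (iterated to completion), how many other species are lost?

Remove sp6.
Round 1: sp2 (all prey gone), sp8 (all prey gone) → extinct.
No further losses. Total secondary extinctions: 2.

2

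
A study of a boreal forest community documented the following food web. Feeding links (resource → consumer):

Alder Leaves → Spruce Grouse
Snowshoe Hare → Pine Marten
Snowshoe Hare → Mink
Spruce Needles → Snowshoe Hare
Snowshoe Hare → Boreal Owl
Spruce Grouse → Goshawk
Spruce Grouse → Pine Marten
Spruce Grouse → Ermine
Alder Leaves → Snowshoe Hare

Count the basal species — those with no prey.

Basal species (no prey listed): Alder Leaves, Spruce Needles.
Count: 2.

2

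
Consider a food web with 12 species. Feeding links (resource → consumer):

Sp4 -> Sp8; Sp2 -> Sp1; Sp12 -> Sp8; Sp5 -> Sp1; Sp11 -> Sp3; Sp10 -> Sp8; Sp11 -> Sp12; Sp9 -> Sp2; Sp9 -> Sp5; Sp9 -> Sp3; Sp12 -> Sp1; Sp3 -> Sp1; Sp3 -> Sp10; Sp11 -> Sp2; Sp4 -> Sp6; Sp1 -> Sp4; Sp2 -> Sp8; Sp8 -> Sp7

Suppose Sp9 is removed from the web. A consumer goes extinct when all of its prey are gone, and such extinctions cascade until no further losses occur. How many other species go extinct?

Remove Sp9.
Round 1: Sp5 (all prey gone) → extinct.
No further losses. Total secondary extinctions: 1.

1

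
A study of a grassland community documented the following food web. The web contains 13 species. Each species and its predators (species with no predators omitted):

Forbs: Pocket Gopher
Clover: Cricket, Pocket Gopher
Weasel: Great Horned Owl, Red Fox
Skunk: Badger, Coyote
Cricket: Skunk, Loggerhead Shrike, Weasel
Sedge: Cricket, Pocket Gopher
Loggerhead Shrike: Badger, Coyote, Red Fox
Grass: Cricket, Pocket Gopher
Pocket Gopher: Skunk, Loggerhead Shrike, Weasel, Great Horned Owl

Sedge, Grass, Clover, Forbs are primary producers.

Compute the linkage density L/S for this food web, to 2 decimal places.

L/S = 1.62

There are L = 21 links among S = 13 species.
L/S = 21/13 = 1.6154 ≈ 1.62.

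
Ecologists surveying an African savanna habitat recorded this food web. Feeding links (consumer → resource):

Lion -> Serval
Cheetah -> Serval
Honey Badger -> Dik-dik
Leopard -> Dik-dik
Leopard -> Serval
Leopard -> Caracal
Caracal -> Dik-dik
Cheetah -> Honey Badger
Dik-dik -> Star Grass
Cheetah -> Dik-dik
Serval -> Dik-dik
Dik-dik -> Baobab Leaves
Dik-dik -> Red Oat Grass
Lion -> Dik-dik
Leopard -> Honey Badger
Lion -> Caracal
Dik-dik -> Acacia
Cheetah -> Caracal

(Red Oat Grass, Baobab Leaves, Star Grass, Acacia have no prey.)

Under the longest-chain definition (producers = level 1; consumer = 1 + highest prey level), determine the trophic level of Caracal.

Trophic level 3

Red Oat Grass is a producer → level 1.
Dik-dik eats Red Oat Grass (level 1); other prey at levels: Baobab Leaves 1, Star Grass 1, Acacia 1 → level 2.
Caracal eats Dik-dik → level 3.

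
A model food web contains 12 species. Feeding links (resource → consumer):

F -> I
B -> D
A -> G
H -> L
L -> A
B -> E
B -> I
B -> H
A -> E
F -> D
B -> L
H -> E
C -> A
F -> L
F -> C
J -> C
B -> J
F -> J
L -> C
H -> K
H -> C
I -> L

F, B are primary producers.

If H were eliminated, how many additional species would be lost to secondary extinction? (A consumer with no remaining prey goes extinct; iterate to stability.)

Remove H.
Round 1: K (all prey gone) → extinct.
No further losses. Total secondary extinctions: 1.

1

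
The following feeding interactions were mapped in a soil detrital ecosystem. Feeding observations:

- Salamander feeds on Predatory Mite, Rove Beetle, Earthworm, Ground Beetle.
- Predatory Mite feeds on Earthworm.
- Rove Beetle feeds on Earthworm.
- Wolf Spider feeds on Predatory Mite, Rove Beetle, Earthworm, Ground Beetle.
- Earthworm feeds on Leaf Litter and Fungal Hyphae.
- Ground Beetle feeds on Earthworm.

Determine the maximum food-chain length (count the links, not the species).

3 links

One longest chain: Fungal Hyphae → Earthworm → Ground Beetle → Wolf Spider.
It has 4 species and 3 links.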